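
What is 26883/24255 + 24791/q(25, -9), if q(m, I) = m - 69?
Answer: -551077/980 ≈ -562.32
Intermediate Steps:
q(m, I) = -69 + m
26883/24255 + 24791/q(25, -9) = 26883/24255 + 24791/(-69 + 25) = 26883*(1/24255) + 24791/(-44) = 2987/2695 + 24791*(-1/44) = 2987/2695 - 24791/44 = -551077/980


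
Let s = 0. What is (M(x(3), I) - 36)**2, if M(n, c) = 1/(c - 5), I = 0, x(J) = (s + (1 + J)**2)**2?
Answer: 32761/25 ≈ 1310.4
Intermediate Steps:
x(J) = (1 + J)**4 (x(J) = (0 + (1 + J)**2)**2 = ((1 + J)**2)**2 = (1 + J)**4)
M(n, c) = 1/(-5 + c)
(M(x(3), I) - 36)**2 = (1/(-5 + 0) - 36)**2 = (1/(-5) - 36)**2 = (-1/5 - 36)**2 = (-181/5)**2 = 32761/25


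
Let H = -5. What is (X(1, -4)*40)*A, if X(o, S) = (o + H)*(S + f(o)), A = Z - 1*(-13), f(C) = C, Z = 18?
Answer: 14880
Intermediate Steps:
A = 31 (A = 18 - 1*(-13) = 18 + 13 = 31)
X(o, S) = (-5 + o)*(S + o) (X(o, S) = (o - 5)*(S + o) = (-5 + o)*(S + o))
(X(1, -4)*40)*A = ((1² - 5*(-4) - 5*1 - 4*1)*40)*31 = ((1 + 20 - 5 - 4)*40)*31 = (12*40)*31 = 480*31 = 14880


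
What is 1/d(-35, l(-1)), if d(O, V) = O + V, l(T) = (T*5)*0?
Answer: -1/35 ≈ -0.028571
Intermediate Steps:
l(T) = 0 (l(T) = (5*T)*0 = 0)
1/d(-35, l(-1)) = 1/(-35 + 0) = 1/(-35) = -1/35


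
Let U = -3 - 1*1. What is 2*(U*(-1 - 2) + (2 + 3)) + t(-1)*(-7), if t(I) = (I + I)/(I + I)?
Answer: 27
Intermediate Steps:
U = -4 (U = -3 - 1 = -4)
t(I) = 1 (t(I) = (2*I)/((2*I)) = (2*I)*(1/(2*I)) = 1)
2*(U*(-1 - 2) + (2 + 3)) + t(-1)*(-7) = 2*(-4*(-1 - 2) + (2 + 3)) + 1*(-7) = 2*(-4*(-3) + 5) - 7 = 2*(12 + 5) - 7 = 2*17 - 7 = 34 - 7 = 27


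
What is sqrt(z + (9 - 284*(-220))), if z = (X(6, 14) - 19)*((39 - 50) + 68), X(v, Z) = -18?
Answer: 2*sqrt(15095) ≈ 245.72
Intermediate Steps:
z = -2109 (z = (-18 - 19)*((39 - 50) + 68) = -37*(-11 + 68) = -37*57 = -2109)
sqrt(z + (9 - 284*(-220))) = sqrt(-2109 + (9 - 284*(-220))) = sqrt(-2109 + (9 + 62480)) = sqrt(-2109 + 62489) = sqrt(60380) = 2*sqrt(15095)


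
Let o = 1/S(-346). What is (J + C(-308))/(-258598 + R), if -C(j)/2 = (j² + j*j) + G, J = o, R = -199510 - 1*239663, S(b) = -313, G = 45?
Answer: 118797899/218402323 ≈ 0.54394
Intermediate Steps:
R = -439173 (R = -199510 - 239663 = -439173)
o = -1/313 (o = 1/(-313) = -1/313 ≈ -0.0031949)
J = -1/313 ≈ -0.0031949
C(j) = -90 - 4*j² (C(j) = -2*((j² + j*j) + 45) = -2*((j² + j²) + 45) = -2*(2*j² + 45) = -2*(45 + 2*j²) = -90 - 4*j²)
(J + C(-308))/(-258598 + R) = (-1/313 + (-90 - 4*(-308)²))/(-258598 - 439173) = (-1/313 + (-90 - 4*94864))/(-697771) = (-1/313 + (-90 - 379456))*(-1/697771) = (-1/313 - 379546)*(-1/697771) = -118797899/313*(-1/697771) = 118797899/218402323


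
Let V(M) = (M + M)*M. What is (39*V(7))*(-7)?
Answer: -26754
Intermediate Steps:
V(M) = 2*M**2 (V(M) = (2*M)*M = 2*M**2)
(39*V(7))*(-7) = (39*(2*7**2))*(-7) = (39*(2*49))*(-7) = (39*98)*(-7) = 3822*(-7) = -26754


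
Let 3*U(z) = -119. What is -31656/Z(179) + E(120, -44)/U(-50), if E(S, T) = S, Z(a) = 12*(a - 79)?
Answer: -174961/5950 ≈ -29.405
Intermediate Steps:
U(z) = -119/3 (U(z) = (⅓)*(-119) = -119/3)
Z(a) = -948 + 12*a (Z(a) = 12*(-79 + a) = -948 + 12*a)
-31656/Z(179) + E(120, -44)/U(-50) = -31656/(-948 + 12*179) + 120/(-119/3) = -31656/(-948 + 2148) + 120*(-3/119) = -31656/1200 - 360/119 = -31656*1/1200 - 360/119 = -1319/50 - 360/119 = -174961/5950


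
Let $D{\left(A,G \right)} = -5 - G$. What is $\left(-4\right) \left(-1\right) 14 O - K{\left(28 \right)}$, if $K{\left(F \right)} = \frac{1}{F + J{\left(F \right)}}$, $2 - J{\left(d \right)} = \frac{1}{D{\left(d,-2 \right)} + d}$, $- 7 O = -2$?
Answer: $\frac{11959}{749} \approx 15.967$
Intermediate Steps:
$O = \frac{2}{7}$ ($O = \left(- \frac{1}{7}\right) \left(-2\right) = \frac{2}{7} \approx 0.28571$)
$J{\left(d \right)} = 2 - \frac{1}{-3 + d}$ ($J{\left(d \right)} = 2 - \frac{1}{\left(-5 - -2\right) + d} = 2 - \frac{1}{\left(-5 + 2\right) + d} = 2 - \frac{1}{-3 + d}$)
$K{\left(F \right)} = \frac{1}{F + \frac{-7 + 2 F}{-3 + F}}$
$\left(-4\right) \left(-1\right) 14 O - K{\left(28 \right)} = \left(-4\right) \left(-1\right) 14 \cdot \frac{2}{7} - \frac{-3 + 28}{-7 + 28^{2} - 28} = 4 \cdot 14 \cdot \frac{2}{7} - \frac{1}{-7 + 784 - 28} \cdot 25 = 56 \cdot \frac{2}{7} - \frac{1}{749} \cdot 25 = 16 - \frac{1}{749} \cdot 25 = 16 - \frac{25}{749} = \frac{11959}{749}$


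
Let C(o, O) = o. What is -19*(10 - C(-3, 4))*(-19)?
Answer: 4693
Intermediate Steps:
-19*(10 - C(-3, 4))*(-19) = -19*(10 - 1*(-3))*(-19) = -19*(10 + 3)*(-19) = -19*13*(-19) = -247*(-19) = 4693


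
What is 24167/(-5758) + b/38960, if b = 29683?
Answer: -385315803/112165840 ≈ -3.4352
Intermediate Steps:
24167/(-5758) + b/38960 = 24167/(-5758) + 29683/38960 = 24167*(-1/5758) + 29683*(1/38960) = -24167/5758 + 29683/38960 = -385315803/112165840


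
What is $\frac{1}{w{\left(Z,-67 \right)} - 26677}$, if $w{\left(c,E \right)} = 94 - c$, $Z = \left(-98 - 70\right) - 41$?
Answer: $- \frac{1}{26374} \approx -3.7916 \cdot 10^{-5}$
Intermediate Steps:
$Z = -209$ ($Z = -168 - 41 = -209$)
$\frac{1}{w{\left(Z,-67 \right)} - 26677} = \frac{1}{\left(94 - -209\right) - 26677} = \frac{1}{\left(94 + 209\right) - 26677} = \frac{1}{303 - 26677} = \frac{1}{-26374} = - \frac{1}{26374}$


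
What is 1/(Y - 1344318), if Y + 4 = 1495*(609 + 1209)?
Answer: 1/1373588 ≈ 7.2802e-7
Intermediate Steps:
Y = 2717906 (Y = -4 + 1495*(609 + 1209) = -4 + 1495*1818 = -4 + 2717910 = 2717906)
1/(Y - 1344318) = 1/(2717906 - 1344318) = 1/1373588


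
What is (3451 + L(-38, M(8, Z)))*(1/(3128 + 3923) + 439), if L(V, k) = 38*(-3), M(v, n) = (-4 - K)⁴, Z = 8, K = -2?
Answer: 10329316430/7051 ≈ 1.4649e+6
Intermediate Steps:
M(v, n) = 16 (M(v, n) = (-4 - 1*(-2))⁴ = (-4 + 2)⁴ = (-2)⁴ = 16)
L(V, k) = -114
(3451 + L(-38, M(8, Z)))*(1/(3128 + 3923) + 439) = (3451 - 114)*(1/(3128 + 3923) + 439) = 3337*(1/7051 + 439) = 3337*(3095390/7051) = 10329316430/7051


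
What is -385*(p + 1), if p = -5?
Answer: 1540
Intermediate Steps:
-385*(p + 1) = -385*(-5 + 1) = -385*(-4) = 1540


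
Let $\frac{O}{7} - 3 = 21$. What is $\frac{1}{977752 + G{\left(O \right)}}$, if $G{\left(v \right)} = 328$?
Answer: $\frac{1}{978080} \approx 1.0224 \cdot 10^{-6}$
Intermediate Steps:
$O = 168$ ($O = 21 + 7 \cdot 21 = 21 + 147 = 168$)
$\frac{1}{977752 + G{\left(O \right)}} = \frac{1}{977752 + 328} = \frac{1}{978080}$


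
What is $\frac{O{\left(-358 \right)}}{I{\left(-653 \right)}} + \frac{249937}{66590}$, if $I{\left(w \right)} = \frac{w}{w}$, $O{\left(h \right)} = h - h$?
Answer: $\frac{249937}{66590} \approx 3.7534$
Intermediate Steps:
$O{\left(h \right)} = 0$
$I{\left(w \right)} = 1$
$\frac{O{\left(-358 \right)}}{I{\left(-653 \right)}} + \frac{249937}{66590} = \frac{0}{1} + \frac{249937}{66590} = 0 \cdot 1 + 249937 \cdot \frac{1}{66590} = 0 + \frac{249937}{66590} = \frac{249937}{66590}$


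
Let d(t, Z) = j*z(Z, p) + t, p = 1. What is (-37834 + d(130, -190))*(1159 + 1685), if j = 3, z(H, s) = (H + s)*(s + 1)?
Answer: -110455272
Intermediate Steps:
z(H, s) = (1 + s)*(H + s) (z(H, s) = (H + s)*(1 + s) = (1 + s)*(H + s))
d(t, Z) = 6 + t + 6*Z (d(t, Z) = 3*(Z + 1 + 1² + Z*1) + t = 3*(Z + 1 + 1 + Z) + t = 3*(2 + 2*Z) + t = (6 + 6*Z) + t = 6 + t + 6*Z)
(-37834 + d(130, -190))*(1159 + 1685) = (-37834 + (6 + 130 + 6*(-190)))*(1159 + 1685) = (-37834 + (6 + 130 - 1140))*2844 = (-37834 - 1004)*2844 = -38838*2844 = -110455272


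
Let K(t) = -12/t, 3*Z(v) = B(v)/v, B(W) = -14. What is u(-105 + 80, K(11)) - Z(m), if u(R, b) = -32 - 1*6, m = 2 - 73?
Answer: -8108/213 ≈ -38.066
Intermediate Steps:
m = -71
Z(v) = -14/(3*v) (Z(v) = (-14/v)/3 = -14/(3*v))
u(R, b) = -38 (u(R, b) = -32 - 6 = -38)
u(-105 + 80, K(11)) - Z(m) = -38 - (-14)/(3*(-71)) = -38 - (-14)*(-1)/(3*71) = -38 - 1*14/213 = -38 - 14/213 = -8108/213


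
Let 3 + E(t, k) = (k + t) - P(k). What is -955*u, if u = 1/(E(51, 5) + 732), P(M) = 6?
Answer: -955/779 ≈ -1.2259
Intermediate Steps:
E(t, k) = -9 + k + t (E(t, k) = -3 + ((k + t) - 1*6) = -3 + ((k + t) - 6) = -3 + (-6 + k + t) = -9 + k + t)
u = 1/779 (u = 1/((-9 + 5 + 51) + 732) = 1/(47 + 732) = 1/779 ≈ 0.0012837)
-955*u = -955*1/779 = -955/779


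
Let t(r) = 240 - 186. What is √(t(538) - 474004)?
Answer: 5*I*√18958 ≈ 688.44*I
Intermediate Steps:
t(r) = 54
√(t(538) - 474004) = √(54 - 474004) = √(-473950) = 5*I*√18958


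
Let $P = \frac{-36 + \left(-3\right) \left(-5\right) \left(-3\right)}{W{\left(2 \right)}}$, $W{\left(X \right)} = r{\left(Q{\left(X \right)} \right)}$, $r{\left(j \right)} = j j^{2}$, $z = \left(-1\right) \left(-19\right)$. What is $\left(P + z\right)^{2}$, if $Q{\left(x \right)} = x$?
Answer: $\frac{5041}{64} \approx 78.766$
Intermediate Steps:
$z = 19$
$r{\left(j \right)} = j^{3}$
$W{\left(X \right)} = X^{3}$
$P = - \frac{81}{8}$ ($P = \frac{-36 + \left(-3\right) \left(-5\right) \left(-3\right)}{2^{3}} = \frac{-36 + 15 \left(-3\right)}{8} = \left(-36 - 45\right) \frac{1}{8} = \left(-81\right) \frac{1}{8} = - \frac{81}{8} \approx -10.125$)
$\left(P + z\right)^{2} = \left(- \frac{81}{8} + 19\right)^{2} = \left(\frac{71}{8}\right)^{2} = \frac{5041}{64}$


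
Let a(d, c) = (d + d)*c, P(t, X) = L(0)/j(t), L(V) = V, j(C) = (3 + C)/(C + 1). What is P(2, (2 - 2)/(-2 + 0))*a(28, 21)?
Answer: 0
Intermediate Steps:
j(C) = (3 + C)/(1 + C)
P(t, X) = 0 (P(t, X) = 0/(((3 + t)/(1 + t))) = 0*((1 + t)/(3 + t)) = 0)
a(d, c) = 2*c*d (a(d, c) = (2*d)*c = 2*c*d)
P(2, (2 - 2)/(-2 + 0))*a(28, 21) = 0*(2*21*28) = 0*1176 = 0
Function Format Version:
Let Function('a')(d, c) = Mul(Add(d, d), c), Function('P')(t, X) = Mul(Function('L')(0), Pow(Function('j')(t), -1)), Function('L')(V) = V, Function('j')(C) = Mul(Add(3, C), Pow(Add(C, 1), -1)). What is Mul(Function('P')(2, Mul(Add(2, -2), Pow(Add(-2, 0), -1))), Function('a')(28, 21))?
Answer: 0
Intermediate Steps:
Function('j')(C) = Mul(Pow(Add(1, C), -1), Add(3, C)) (Function('j')(C) = Mul(Add(3, C), Pow(Add(1, C), -1)) = Mul(Pow(Add(1, C), -1), Add(3, C)))
Function('P')(t, X) = 0 (Function('P')(t, X) = Mul(0, Pow(Mul(Pow(Add(1, t), -1), Add(3, t)), -1)) = Mul(0, Mul(Pow(Add(3, t), -1), Add(1, t))) = 0)
Function('a')(d, c) = Mul(2, c, d) (Function('a')(d, c) = Mul(Mul(2, d), c) = Mul(2, c, d))
Mul(Function('P')(2, Mul(Add(2, -2), Pow(Add(-2, 0), -1))), Function('a')(28, 21)) = Mul(0, Mul(2, 21, 28)) = Mul(0, 1176) = 0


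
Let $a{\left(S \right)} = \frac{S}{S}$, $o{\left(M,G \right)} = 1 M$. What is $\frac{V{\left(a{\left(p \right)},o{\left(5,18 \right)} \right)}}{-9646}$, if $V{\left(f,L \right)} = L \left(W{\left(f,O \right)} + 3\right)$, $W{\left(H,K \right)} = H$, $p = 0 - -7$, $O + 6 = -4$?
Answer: $- \frac{10}{4823} \approx -0.0020734$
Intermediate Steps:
$O = -10$ ($O = -6 - 4 = -10$)
$p = 7$ ($p = 0 + 7 = 7$)
$o{\left(M,G \right)} = M$
$a{\left(S \right)} = 1$
$V{\left(f,L \right)} = L \left(3 + f\right)$ ($V{\left(f,L \right)} = L \left(f + 3\right) = L \left(3 + f\right)$)
$\frac{V{\left(a{\left(p \right)},o{\left(5,18 \right)} \right)}}{-9646} = \frac{5 \left(3 + 1\right)}{-9646} = 5 \cdot 4 \left(- \frac{1}{9646}\right) = 20 \left(- \frac{1}{9646}\right) = - \frac{10}{4823}$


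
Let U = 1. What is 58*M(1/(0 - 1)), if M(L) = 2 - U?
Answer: 58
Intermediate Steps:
M(L) = 1 (M(L) = 2 - 1*1 = 2 - 1 = 1)
58*M(1/(0 - 1)) = 58*1 = 58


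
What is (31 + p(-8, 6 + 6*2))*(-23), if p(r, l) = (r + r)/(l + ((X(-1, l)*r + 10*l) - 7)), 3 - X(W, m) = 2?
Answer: -130111/183 ≈ -710.99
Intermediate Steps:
X(W, m) = 1 (X(W, m) = 3 - 1*2 = 3 - 2 = 1)
p(r, l) = 2*r/(-7 + r + 11*l) (p(r, l) = (r + r)/(l + ((1*r + 10*l) - 7)) = (2*r)/(l + ((r + 10*l) - 7)) = (2*r)/(l + (-7 + r + 10*l)) = (2*r)/(-7 + r + 11*l) = 2*r/(-7 + r + 11*l))
(31 + p(-8, 6 + 6*2))*(-23) = (31 + 2*(-8)/(-7 - 8 + 11*(6 + 6*2)))*(-23) = (31 + 2*(-8)/(-7 - 8 + 11*(6 + 12)))*(-23) = (31 + 2*(-8)/(-7 - 8 + 11*18))*(-23) = (31 + 2*(-8)/(-7 - 8 + 198))*(-23) = (31 + 2*(-8)/183)*(-23) = (31 + 2*(-8)*(1/183))*(-23) = (31 - 16/183)*(-23) = (5657/183)*(-23) = -130111/183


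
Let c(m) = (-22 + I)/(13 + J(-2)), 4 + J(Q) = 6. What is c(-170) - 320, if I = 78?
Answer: -4744/15 ≈ -316.27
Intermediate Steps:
J(Q) = 2 (J(Q) = -4 + 6 = 2)
c(m) = 56/15 (c(m) = (-22 + 78)/(13 + 2) = 56/15)
c(-170) - 320 = 56/15 - 320 = -4744/15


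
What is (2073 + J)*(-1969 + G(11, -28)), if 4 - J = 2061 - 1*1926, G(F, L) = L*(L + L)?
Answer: -778742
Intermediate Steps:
G(F, L) = 2*L² (G(F, L) = L*(2*L) = 2*L²)
J = -131 (J = 4 - (2061 - 1*1926) = 4 - (2061 - 1926) = 4 - 1*135 = 4 - 135 = -131)
(2073 + J)*(-1969 + G(11, -28)) = (2073 - 131)*(-1969 + 2*(-28)²) = 1942*(-1969 + 2*784) = 1942*(-1969 + 1568) = 1942*(-401) = -778742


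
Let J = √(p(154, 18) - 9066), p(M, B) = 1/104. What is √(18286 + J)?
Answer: √(12361336 + 13*I*√24514438)/26 ≈ 135.23 + 0.35206*I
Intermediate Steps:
p(M, B) = 1/104
J = I*√24514438/52 (J = √(1/104 - 9066) = √(-942863/104) = I*√24514438/52 ≈ 95.215*I)
√(18286 + J) = √(18286 + I*√24514438/52)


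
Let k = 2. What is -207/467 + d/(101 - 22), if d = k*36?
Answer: 17271/36893 ≈ 0.46814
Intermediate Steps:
d = 72 (d = 2*36 = 72)
-207/467 + d/(101 - 22) = -207/467 + 72/(101 - 22) = -207*1/467 + 72/79 = -207/467 + 72*(1/79) = -207/467 + 72/79 = 17271/36893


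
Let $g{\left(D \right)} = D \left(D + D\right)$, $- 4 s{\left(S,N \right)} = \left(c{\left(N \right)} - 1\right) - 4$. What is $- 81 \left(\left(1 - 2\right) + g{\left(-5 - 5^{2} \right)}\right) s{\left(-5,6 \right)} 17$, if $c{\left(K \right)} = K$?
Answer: $\frac{2477223}{4} \approx 6.1931 \cdot 10^{5}$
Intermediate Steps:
$s{\left(S,N \right)} = \frac{5}{4} - \frac{N}{4}$ ($s{\left(S,N \right)} = - \frac{\left(N - 1\right) - 4}{4} = - \frac{\left(-1 + N\right) - 4}{4} = - \frac{-5 + N}{4} = \frac{5}{4} - \frac{N}{4}$)
$g{\left(D \right)} = 2 D^{2}$ ($g{\left(D \right)} = D 2 D = 2 D^{2}$)
$- 81 \left(\left(1 - 2\right) + g{\left(-5 - 5^{2} \right)}\right) s{\left(-5,6 \right)} 17 = - 81 \left(\left(1 - 2\right) + 2 \left(-5 - 5^{2}\right)^{2}\right) \left(\frac{5}{4} - \frac{3}{2}\right) 17 = - 81 \left(\left(1 - 2\right) + 2 \left(-5 - 25\right)^{2}\right) \left(\frac{5}{4} - \frac{3}{2}\right) 17 = - 81 \left(-1 + 2 \left(-5 - 25\right)^{2}\right) \left(- \frac{1}{4}\right) 17 = - 81 \left(-1 + 2 \left(-30\right)^{2}\right) \left(- \frac{1}{4}\right) 17 = - 81 \left(-1 + 2 \cdot 900\right) \left(- \frac{1}{4}\right) 17 = - 81 \left(-1 + 1800\right) \left(- \frac{1}{4}\right) 17 = - 81 \cdot 1799 \left(- \frac{1}{4}\right) 17 = \left(-81\right) \left(- \frac{1799}{4}\right) 17 = \frac{145719}{4} \cdot 17 = \frac{2477223}{4}$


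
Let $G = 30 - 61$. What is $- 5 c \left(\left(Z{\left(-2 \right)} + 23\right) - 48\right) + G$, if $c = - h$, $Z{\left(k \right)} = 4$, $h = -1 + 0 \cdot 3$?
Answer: $74$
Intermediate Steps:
$h = -1$ ($h = -1 + 0 = -1$)
$c = 1$ ($c = \left(-1\right) \left(-1\right) = 1$)
$G = -31$ ($G = 30 - 61 = -31$)
$- 5 c \left(\left(Z{\left(-2 \right)} + 23\right) - 48\right) + G = \left(-5\right) 1 \left(\left(4 + 23\right) - 48\right) - 31 = - 5 \left(27 - 48\right) - 31 = \left(-5\right) \left(-21\right) - 31 = 105 - 31 = 74$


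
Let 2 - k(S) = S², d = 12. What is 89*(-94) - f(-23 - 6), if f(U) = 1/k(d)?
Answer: -1187971/142 ≈ -8366.0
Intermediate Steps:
k(S) = 2 - S²
f(U) = -1/142 (f(U) = 1/(2 - 1*12²) = 1/(2 - 1*144) = 1/(2 - 144) = 1/(-142) = -1/142)
89*(-94) - f(-23 - 6) = 89*(-94) - 1*(-1/142) = -8366 + 1/142 = -1187971/142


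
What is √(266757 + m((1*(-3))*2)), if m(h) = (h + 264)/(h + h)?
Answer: √1066942/2 ≈ 516.46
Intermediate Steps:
m(h) = (264 + h)/(2*h) (m(h) = (264 + h)/((2*h)) = (264 + h)*(1/(2*h)) = (264 + h)/(2*h))
√(266757 + m((1*(-3))*2)) = √(266757 + (264 + (1*(-3))*2)/(2*(((1*(-3))*2)))) = √(266757 + (264 - 3*2)/(2*((-3*2)))) = √(266757 + (½)*(264 - 6)/(-6)) = √(266757 + (½)*(-⅙)*258) = √(266757 - 43/2) = √(533471/2) = √1066942/2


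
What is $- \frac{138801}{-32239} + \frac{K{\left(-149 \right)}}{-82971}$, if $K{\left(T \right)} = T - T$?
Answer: $\frac{138801}{32239} \approx 4.3054$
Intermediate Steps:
$K{\left(T \right)} = 0$
$- \frac{138801}{-32239} + \frac{K{\left(-149 \right)}}{-82971} = - \frac{138801}{-32239} + \frac{0}{-82971} = \left(-138801\right) \left(- \frac{1}{32239}\right) + 0 \left(- \frac{1}{82971}\right) = \frac{138801}{32239} + 0 = \frac{138801}{32239}$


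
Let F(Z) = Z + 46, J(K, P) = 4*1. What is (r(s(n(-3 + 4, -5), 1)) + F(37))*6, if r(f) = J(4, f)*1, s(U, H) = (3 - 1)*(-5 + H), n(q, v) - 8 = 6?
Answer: 522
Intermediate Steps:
n(q, v) = 14 (n(q, v) = 8 + 6 = 14)
s(U, H) = -10 + 2*H (s(U, H) = 2*(-5 + H) = -10 + 2*H)
J(K, P) = 4
F(Z) = 46 + Z
r(f) = 4 (r(f) = 4*1 = 4)
(r(s(n(-3 + 4, -5), 1)) + F(37))*6 = (4 + (46 + 37))*6 = (4 + 83)*6 = 87*6 = 522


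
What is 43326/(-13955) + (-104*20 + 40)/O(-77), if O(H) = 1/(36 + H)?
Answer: 1167152874/13955 ≈ 83637.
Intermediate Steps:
43326/(-13955) + (-104*20 + 40)/O(-77) = 43326/(-13955) + (-104*20 + 40)/(1/(36 - 77)) = 43326*(-1/13955) + (-2080 + 40)/(1/(-41)) = -43326/13955 - 2040/(-1/41) = -43326/13955 - 2040*(-41) = -43326/13955 + 83640 = 1167152874/13955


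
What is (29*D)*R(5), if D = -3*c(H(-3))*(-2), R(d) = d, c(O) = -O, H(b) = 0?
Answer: 0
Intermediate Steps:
D = 0 (D = -(-3)*0*(-2) = -3*0*(-2) = 0*(-2) = 0)
(29*D)*R(5) = (29*0)*5 = 0*5 = 0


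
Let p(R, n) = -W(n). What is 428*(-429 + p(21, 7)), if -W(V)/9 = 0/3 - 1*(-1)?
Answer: -179760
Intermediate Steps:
W(V) = -9 (W(V) = -9*(0/3 - 1*(-1)) = -9*(0*(⅓) + 1) = -9*(0 + 1) = -9*1 = -9)
p(R, n) = 9 (p(R, n) = -1*(-9) = 9)
428*(-429 + p(21, 7)) = 428*(-429 + 9) = 428*(-420) = -179760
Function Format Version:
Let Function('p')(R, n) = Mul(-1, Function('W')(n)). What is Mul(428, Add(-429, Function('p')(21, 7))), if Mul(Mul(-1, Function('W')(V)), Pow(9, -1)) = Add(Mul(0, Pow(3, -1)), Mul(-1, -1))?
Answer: -179760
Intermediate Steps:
Function('W')(V) = -9 (Function('W')(V) = Mul(-9, Add(Mul(0, Pow(3, -1)), Mul(-1, -1))) = Mul(-9, Add(Mul(0, Rational(1, 3)), 1)) = Mul(-9, Add(0, 1)) = Mul(-9, 1) = -9)
Function('p')(R, n) = 9 (Function('p')(R, n) = Mul(-1, -9) = 9)
Mul(428, Add(-429, Function('p')(21, 7))) = Mul(428, Add(-429, 9)) = Mul(428, -420) = -179760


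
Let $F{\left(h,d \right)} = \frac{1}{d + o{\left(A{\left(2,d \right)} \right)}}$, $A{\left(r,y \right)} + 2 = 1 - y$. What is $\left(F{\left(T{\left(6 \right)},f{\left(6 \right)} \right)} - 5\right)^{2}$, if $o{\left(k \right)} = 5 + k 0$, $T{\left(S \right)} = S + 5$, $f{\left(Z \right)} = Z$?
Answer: $\frac{2916}{121} \approx 24.099$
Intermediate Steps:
$A{\left(r,y \right)} = -1 - y$ ($A{\left(r,y \right)} = -2 - \left(-1 + y\right) = -1 - y$)
$T{\left(S \right)} = 5 + S$
$o{\left(k \right)} = 5$ ($o{\left(k \right)} = 5 + 0 = 5$)
$F{\left(h,d \right)} = \frac{1}{5 + d}$ ($F{\left(h,d \right)} = \frac{1}{d + 5} = \frac{1}{5 + d}$)
$\left(F{\left(T{\left(6 \right)},f{\left(6 \right)} \right)} - 5\right)^{2} = \left(\frac{1}{5 + 6} - 5\right)^{2} = \left(\frac{1}{11} - 5\right)^{2} = \left(- \frac{54}{11}\right)^{2} = \frac{2916}{121}$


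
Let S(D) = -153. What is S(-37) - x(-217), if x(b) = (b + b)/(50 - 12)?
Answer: -2690/19 ≈ -141.58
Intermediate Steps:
x(b) = b/19 (x(b) = (2*b)/38 = (2*b)*(1/38) = b/19)
S(-37) - x(-217) = -153 - (-217)/19 = -153 - 1*(-217/19) = -153 + 217/19 = -2690/19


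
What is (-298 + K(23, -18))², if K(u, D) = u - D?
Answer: 66049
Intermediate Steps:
(-298 + K(23, -18))² = (-298 + (23 - 1*(-18)))² = (-298 + (23 + 18))² = (-298 + 41)² = (-257)² = 66049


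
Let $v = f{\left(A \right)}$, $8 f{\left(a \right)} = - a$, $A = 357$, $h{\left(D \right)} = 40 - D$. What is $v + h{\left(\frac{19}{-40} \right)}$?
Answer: $- \frac{83}{20} \approx -4.15$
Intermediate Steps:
$f{\left(a \right)} = - \frac{a}{8}$ ($f{\left(a \right)} = \frac{\left(-1\right) a}{8} = - \frac{a}{8}$)
$v = - \frac{357}{8}$ ($v = \left(- \frac{1}{8}\right) 357 = - \frac{357}{8} \approx -44.625$)
$v + h{\left(\frac{19}{-40} \right)} = - \frac{357}{8} + \left(40 - \frac{19}{-40}\right) = - \frac{357}{8} + \left(40 - 19 \left(- \frac{1}{40}\right)\right) = - \frac{357}{8} + \left(40 - - \frac{19}{40}\right) = - \frac{357}{8} + \left(40 + \frac{19}{40}\right) = - \frac{357}{8} + \frac{1619}{40} = - \frac{83}{20}$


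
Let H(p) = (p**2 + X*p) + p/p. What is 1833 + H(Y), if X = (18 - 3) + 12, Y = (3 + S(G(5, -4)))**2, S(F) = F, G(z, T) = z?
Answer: 7658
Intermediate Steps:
Y = 64 (Y = (3 + 5)**2 = 8**2 = 64)
X = 27 (X = 15 + 12 = 27)
H(p) = 1 + p**2 + 27*p (H(p) = (p**2 + 27*p) + p/p = (p**2 + 27*p) + 1 = 1 + p**2 + 27*p)
1833 + H(Y) = 1833 + (1 + 64**2 + 27*64) = 1833 + (1 + 4096 + 1728) = 1833 + 5825 = 7658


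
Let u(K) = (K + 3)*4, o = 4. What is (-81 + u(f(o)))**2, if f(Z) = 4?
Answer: 2809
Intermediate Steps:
u(K) = 12 + 4*K (u(K) = (3 + K)*4 = 12 + 4*K)
(-81 + u(f(o)))**2 = (-81 + (12 + 4*4))**2 = (-81 + (12 + 16))**2 = (-81 + 28)**2 = (-53)**2 = 2809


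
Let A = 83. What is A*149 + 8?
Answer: 12375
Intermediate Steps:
A*149 + 8 = 83*149 + 8 = 12367 + 8 = 12375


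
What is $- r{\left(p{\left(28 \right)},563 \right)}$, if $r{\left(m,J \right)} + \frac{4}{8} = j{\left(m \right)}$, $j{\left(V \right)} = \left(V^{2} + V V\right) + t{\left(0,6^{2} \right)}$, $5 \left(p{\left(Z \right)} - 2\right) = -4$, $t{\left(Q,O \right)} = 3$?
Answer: $- \frac{269}{50} \approx -5.38$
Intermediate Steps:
$p{\left(Z \right)} = \frac{6}{5}$ ($p{\left(Z \right)} = 2 + \frac{1}{5} \left(-4\right) = 2 - \frac{4}{5} = \frac{6}{5}$)
$j{\left(V \right)} = 3 + 2 V^{2}$ ($j{\left(V \right)} = \left(V^{2} + V V\right) + 3 = \left(V^{2} + V^{2}\right) + 3 = 2 V^{2} + 3 = 3 + 2 V^{2}$)
$r{\left(m,J \right)} = \frac{5}{2} + 2 m^{2}$ ($r{\left(m,J \right)} = - \frac{1}{2} + \left(3 + 2 m^{2}\right) = \frac{5}{2} + 2 m^{2}$)
$- r{\left(p{\left(28 \right)},563 \right)} = - (\frac{5}{2} + 2 \left(\frac{6}{5}\right)^{2}) = - (\frac{5}{2} + 2 \cdot \frac{36}{25}) = - (\frac{5}{2} + \frac{72}{25}) = \left(-1\right) \frac{269}{50} = - \frac{269}{50}$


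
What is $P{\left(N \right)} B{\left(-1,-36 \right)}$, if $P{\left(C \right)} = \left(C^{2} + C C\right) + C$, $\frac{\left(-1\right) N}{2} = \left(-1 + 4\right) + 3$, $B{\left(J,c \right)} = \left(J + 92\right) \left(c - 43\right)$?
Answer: $-1984164$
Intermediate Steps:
$B{\left(J,c \right)} = \left(-43 + c\right) \left(92 + J\right)$ ($B{\left(J,c \right)} = \left(92 + J\right) \left(-43 + c\right) = \left(-43 + c\right) \left(92 + J\right)$)
$N = -12$ ($N = - 2 \left(\left(-1 + 4\right) + 3\right) = - 2 \left(3 + 3\right) = \left(-2\right) 6 = -12$)
$P{\left(C \right)} = C + 2 C^{2}$ ($P{\left(C \right)} = \left(C^{2} + C^{2}\right) + C = 2 C^{2} + C = C + 2 C^{2}$)
$P{\left(N \right)} B{\left(-1,-36 \right)} = - 12 \left(1 + 2 \left(-12\right)\right) \left(-3956 - -43 + 92 \left(-36\right) - -36\right) = - 12 \left(1 - 24\right) \left(-3956 + 43 - 3312 + 36\right) = \left(-12\right) \left(-23\right) \left(-7189\right) = 276 \left(-7189\right) = -1984164$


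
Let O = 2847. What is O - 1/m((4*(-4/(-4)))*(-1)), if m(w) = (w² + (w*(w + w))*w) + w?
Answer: 330253/116 ≈ 2847.0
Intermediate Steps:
m(w) = w + w² + 2*w³ (m(w) = (w² + (w*(2*w))*w) + w = (w² + (2*w²)*w) + w = (w² + 2*w³) + w = w + w² + 2*w³)
O - 1/m((4*(-4/(-4)))*(-1)) = 2847 - 1/(((4*(-4/(-4)))*(-1))*(1 + (4*(-4/(-4)))*(-1) + 2*((4*(-4/(-4)))*(-1))²)) = 2847 - 1/(((4*(-4*(-¼)))*(-1))*(1 + (4*(-4*(-¼)))*(-1) + 2*((4*(-4*(-¼)))*(-1))²)) = 2847 - 1/(((4*1)*(-1))*(1 + (4*1)*(-1) + 2*((4*1)*(-1))²)) = 2847 - 1/((4*(-1))*(1 + 4*(-1) + 2*(4*(-1))²)) = 2847 - 1/((-4*(1 - 4 + 2*(-4)²))) = 2847 - 1/((-4*(1 - 4 + 2*16))) = 2847 - 1/((-4*(1 - 4 + 32))) = 2847 - 1/((-4*29)) = 2847 - 1/(-116) = 2847 - 1*(-1/116) = 2847 + 1/116 = 330253/116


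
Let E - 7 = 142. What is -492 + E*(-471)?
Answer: -70671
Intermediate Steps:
E = 149 (E = 7 + 142 = 149)
-492 + E*(-471) = -492 + 149*(-471) = -492 - 70179 = -70671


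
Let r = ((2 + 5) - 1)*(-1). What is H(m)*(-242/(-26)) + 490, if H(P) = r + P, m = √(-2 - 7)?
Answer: 5644/13 + 363*I/13 ≈ 434.15 + 27.923*I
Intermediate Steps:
m = 3*I (m = √(-9) = 3*I ≈ 3.0*I)
r = -6 (r = (7 - 1)*(-1) = 6*(-1) = -6)
H(P) = -6 + P
H(m)*(-242/(-26)) + 490 = (-6 + 3*I)*(-242/(-26)) + 490 = (-6 + 3*I)*(-242*(-1/26)) + 490 = (-6 + 3*I)*(121/13) + 490 = (-726/13 + 363*I/13) + 490 = 5644/13 + 363*I/13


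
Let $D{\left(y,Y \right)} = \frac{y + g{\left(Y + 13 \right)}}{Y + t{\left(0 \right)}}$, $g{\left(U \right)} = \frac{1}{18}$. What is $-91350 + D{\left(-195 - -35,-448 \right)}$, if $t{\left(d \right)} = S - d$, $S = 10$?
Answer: $- \frac{720200521}{7884} \approx -91350.0$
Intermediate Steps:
$t{\left(d \right)} = 10 - d$
$g{\left(U \right)} = \frac{1}{18}$
$D{\left(y,Y \right)} = \frac{\frac{1}{18} + y}{10 + Y}$ ($D{\left(y,Y \right)} = \frac{y + \frac{1}{18}}{Y + \left(10 - 0\right)} = \frac{\frac{1}{18} + y}{Y + \left(10 + 0\right)} = \frac{\frac{1}{18} + y}{Y + 10} = \frac{\frac{1}{18} + y}{10 + Y}$)
$-91350 + D{\left(-195 - -35,-448 \right)} = -91350 + \frac{\frac{1}{18} - 160}{10 - 448} = -91350 + \frac{\frac{1}{18} + \left(-195 + 35\right)}{-438} = -91350 - \frac{\frac{1}{18} - 160}{438} = -91350 - - \frac{2879}{7884} = -91350 + \frac{2879}{7884} = - \frac{720200521}{7884}$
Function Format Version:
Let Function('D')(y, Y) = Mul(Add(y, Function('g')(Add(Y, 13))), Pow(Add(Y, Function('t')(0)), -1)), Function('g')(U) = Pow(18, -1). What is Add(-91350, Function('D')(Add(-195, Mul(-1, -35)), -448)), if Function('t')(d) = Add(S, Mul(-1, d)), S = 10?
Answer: Rational(-720200521, 7884) ≈ -91350.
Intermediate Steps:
Function('t')(d) = Add(10, Mul(-1, d))
Function('g')(U) = Rational(1, 18)
Function('D')(y, Y) = Mul(Pow(Add(10, Y), -1), Add(Rational(1, 18), y)) (Function('D')(y, Y) = Mul(Add(y, Rational(1, 18)), Pow(Add(Y, Add(10, Mul(-1, 0))), -1)) = Mul(Add(Rational(1, 18), y), Pow(Add(Y, Add(10, 0)), -1)) = Mul(Add(Rational(1, 18), y), Pow(Add(Y, 10), -1)) = Mul(Add(Rational(1, 18), y), Pow(Add(10, Y), -1)) = Mul(Pow(Add(10, Y), -1), Add(Rational(1, 18), y)))
Add(-91350, Function('D')(Add(-195, Mul(-1, -35)), -448)) = Add(-91350, Mul(Pow(Add(10, -448), -1), Add(Rational(1, 18), Add(-195, Mul(-1, -35))))) = Add(-91350, Mul(Pow(-438, -1), Add(Rational(1, 18), Add(-195, 35)))) = Add(-91350, Mul(Rational(-1, 438), Add(Rational(1, 18), -160))) = Add(-91350, Mul(Rational(-1, 438), Rational(-2879, 18))) = Add(-91350, Rational(2879, 7884)) = Rational(-720200521, 7884)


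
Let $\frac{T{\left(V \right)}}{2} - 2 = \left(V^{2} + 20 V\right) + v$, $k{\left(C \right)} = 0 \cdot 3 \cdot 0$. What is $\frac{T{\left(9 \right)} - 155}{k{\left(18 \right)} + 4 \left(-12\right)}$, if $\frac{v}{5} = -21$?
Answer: $- \frac{161}{48} \approx -3.3542$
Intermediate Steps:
$v = -105$ ($v = 5 \left(-21\right) = -105$)
$k{\left(C \right)} = 0$ ($k{\left(C \right)} = 0 \cdot 0 = 0$)
$T{\left(V \right)} = -206 + 2 V^{2} + 40 V$ ($T{\left(V \right)} = 4 + 2 \left(\left(V^{2} + 20 V\right) - 105\right) = 4 + 2 \left(-105 + V^{2} + 20 V\right) = 4 + \left(-210 + 2 V^{2} + 40 V\right) = -206 + 2 V^{2} + 40 V$)
$\frac{T{\left(9 \right)} - 155}{k{\left(18 \right)} + 4 \left(-12\right)} = \frac{\left(-206 + 2 \cdot 9^{2} + 40 \cdot 9\right) - 155}{0 + 4 \left(-12\right)} = \frac{\left(-206 + 2 \cdot 81 + 360\right) - 155}{0 - 48} = \frac{\left(-206 + 162 + 360\right) - 155}{-48} = \left(316 - 155\right) \left(- \frac{1}{48}\right) = 161 \left(- \frac{1}{48}\right) = - \frac{161}{48}$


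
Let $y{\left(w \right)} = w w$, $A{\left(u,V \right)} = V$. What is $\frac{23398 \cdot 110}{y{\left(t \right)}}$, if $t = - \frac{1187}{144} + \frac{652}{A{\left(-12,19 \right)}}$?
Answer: $\frac{350300630016}{92521495} \approx 3786.2$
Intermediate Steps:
$t = \frac{71335}{2736}$ ($t = - \frac{1187}{144} + \frac{652}{19} = \frac{71335}{2736} \approx 26.073$)
$y{\left(w \right)} = w^{2}$
$\frac{23398 \cdot 110}{y{\left(t \right)}} = \frac{23398 \cdot 110}{\left(\frac{71335}{2736}\right)^{2}} = \frac{2573780}{\frac{5088682225}{7485696}} = 2573780 \cdot \frac{7485696}{5088682225} = \frac{350300630016}{92521495}$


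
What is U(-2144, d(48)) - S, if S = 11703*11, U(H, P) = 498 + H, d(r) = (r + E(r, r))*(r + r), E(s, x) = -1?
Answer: -130379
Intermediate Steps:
d(r) = 2*r*(-1 + r) (d(r) = (r - 1)*(r + r) = (-1 + r)*(2*r) = 2*r*(-1 + r))
S = 128733
U(-2144, d(48)) - S = (498 - 2144) - 1*128733 = -1646 - 128733 = -130379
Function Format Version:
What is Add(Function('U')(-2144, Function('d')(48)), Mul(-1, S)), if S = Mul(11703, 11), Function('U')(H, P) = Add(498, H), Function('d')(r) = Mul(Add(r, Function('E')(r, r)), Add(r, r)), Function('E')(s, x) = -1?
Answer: -130379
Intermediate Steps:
Function('d')(r) = Mul(2, r, Add(-1, r)) (Function('d')(r) = Mul(Add(r, -1), Add(r, r)) = Mul(Add(-1, r), Mul(2, r)) = Mul(2, r, Add(-1, r)))
S = 128733
Add(Function('U')(-2144, Function('d')(48)), Mul(-1, S)) = Add(Add(498, -2144), Mul(-1, 128733)) = Add(-1646, -128733) = -130379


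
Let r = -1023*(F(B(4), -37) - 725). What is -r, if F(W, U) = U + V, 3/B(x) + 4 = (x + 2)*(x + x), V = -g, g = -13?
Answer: -766227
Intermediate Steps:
V = 13 (V = -1*(-13) = 13)
B(x) = 3/(-4 + 2*x*(2 + x)) (B(x) = 3/(-4 + (x + 2)*(x + x)) = 3/(-4 + (2 + x)*(2*x)) = 3/(-4 + 2*x*(2 + x)))
F(W, U) = 13 + U (F(W, U) = U + 13 = 13 + U)
r = 766227 (r = -1023*((13 - 37) - 725) = -1023*(-24 - 725) = -1023*(-749) = 766227)
-r = -1*766227 = -766227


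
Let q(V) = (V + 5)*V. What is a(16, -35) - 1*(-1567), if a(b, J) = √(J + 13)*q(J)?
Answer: 1567 + 1050*I*√22 ≈ 1567.0 + 4924.9*I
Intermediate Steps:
q(V) = V*(5 + V) (q(V) = (5 + V)*V = V*(5 + V))
a(b, J) = J*√(13 + J)*(5 + J) (a(b, J) = √(J + 13)*(J*(5 + J)) = √(13 + J)*(J*(5 + J)) = J*√(13 + J)*(5 + J))
a(16, -35) - 1*(-1567) = -35*√(13 - 35)*(5 - 35) - 1*(-1567) = -35*√(-22)*(-30) + 1567 = -35*I*√22*(-30) + 1567 = 1050*I*√22 + 1567 = 1567 + 1050*I*√22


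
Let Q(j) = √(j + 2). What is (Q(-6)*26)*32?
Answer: 1664*I ≈ 1664.0*I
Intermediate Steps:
Q(j) = √(2 + j)
(Q(-6)*26)*32 = (√(2 - 6)*26)*32 = (√(-4)*26)*32 = ((2*I)*26)*32 = (52*I)*32 = 1664*I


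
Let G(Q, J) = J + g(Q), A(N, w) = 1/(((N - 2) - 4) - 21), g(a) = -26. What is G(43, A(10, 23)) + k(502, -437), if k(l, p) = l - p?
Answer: 15520/17 ≈ 912.94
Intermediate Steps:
A(N, w) = 1/(-27 + N) (A(N, w) = 1/(((-2 + N) - 4) - 21) = 1/((-6 + N) - 21) = 1/(-27 + N))
G(Q, J) = -26 + J (G(Q, J) = J - 26 = -26 + J)
G(43, A(10, 23)) + k(502, -437) = (-26 + 1/(-27 + 10)) + (502 - 1*(-437)) = (-26 + 1/(-17)) + (502 + 437) = (-26 - 1/17) + 939 = -443/17 + 939 = 15520/17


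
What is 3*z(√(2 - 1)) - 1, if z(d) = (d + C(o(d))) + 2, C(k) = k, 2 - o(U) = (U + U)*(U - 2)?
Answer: 20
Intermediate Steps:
o(U) = 2 - 2*U*(-2 + U) (o(U) = 2 - (U + U)*(U - 2) = 2 - 2*U*(-2 + U))
z(d) = 4 - 2*d² + 5*d (z(d) = (d + (2 - 2*d² + 4*d)) + 2 = (2 - 2*d² + 5*d) + 2 = 4 - 2*d² + 5*d)
3*z(√(2 - 1)) - 1 = 3*(4 - 2*(√(2 - 1))² + 5*√(2 - 1)) - 1 = 3*(4 - 2*(√1)² + 5*√1) - 1 = 3*(4 - 2*1² + 5*1) - 1 = 3*(4 - 2*1 + 5) - 1 = 3*(4 - 2 + 5) - 1 = 3*7 - 1 = 21 - 1 = 20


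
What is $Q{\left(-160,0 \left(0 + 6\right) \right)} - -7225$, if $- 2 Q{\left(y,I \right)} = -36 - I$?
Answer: $7243$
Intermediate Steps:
$Q{\left(y,I \right)} = 18 + \frac{I}{2}$ ($Q{\left(y,I \right)} = - \frac{-36 - I}{2} = 18 + \frac{I}{2}$)
$Q{\left(-160,0 \left(0 + 6\right) \right)} - -7225 = \left(18 + \frac{0 \left(0 + 6\right)}{2}\right) - -7225 = \left(18 + \frac{0 \cdot 6}{2}\right) + 7225 = \left(18 + \frac{1}{2} \cdot 0\right) + 7225 = \left(18 + 0\right) + 7225 = 18 + 7225 = 7243$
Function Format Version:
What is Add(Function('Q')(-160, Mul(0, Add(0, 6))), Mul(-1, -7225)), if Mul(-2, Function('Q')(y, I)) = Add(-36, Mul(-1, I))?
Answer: 7243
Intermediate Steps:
Function('Q')(y, I) = Add(18, Mul(Rational(1, 2), I)) (Function('Q')(y, I) = Mul(Rational(-1, 2), Add(-36, Mul(-1, I))) = Add(18, Mul(Rational(1, 2), I)))
Add(Function('Q')(-160, Mul(0, Add(0, 6))), Mul(-1, -7225)) = Add(Add(18, Mul(Rational(1, 2), Mul(0, Add(0, 6)))), Mul(-1, -7225)) = Add(Add(18, Mul(Rational(1, 2), Mul(0, 6))), 7225) = Add(Add(18, Mul(Rational(1, 2), 0)), 7225) = Add(Add(18, 0), 7225) = Add(18, 7225) = 7243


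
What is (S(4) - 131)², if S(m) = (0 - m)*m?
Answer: 21609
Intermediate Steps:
S(m) = -m² (S(m) = (-m)*m = -m²)
(S(4) - 131)² = (-1*4² - 131)² = (-1*16 - 131)² = (-16 - 131)² = (-147)² = 21609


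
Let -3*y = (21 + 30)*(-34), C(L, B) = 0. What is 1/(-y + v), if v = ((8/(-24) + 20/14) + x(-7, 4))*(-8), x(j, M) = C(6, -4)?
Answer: -21/12322 ≈ -0.0017043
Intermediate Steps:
x(j, M) = 0
y = 578 (y = -(21 + 30)*(-34)/3 = -17*(-34) = -⅓*(-1734) = 578)
v = -184/21 (v = ((8/(-24) + 20/14) + 0)*(-8) = ((8*(-1/24) + 20*(1/14)) + 0)*(-8) = ((-⅓ + 10/7) + 0)*(-8) = (23/21 + 0)*(-8) = (23/21)*(-8) = -184/21 ≈ -8.7619)
1/(-y + v) = 1/(-1*578 - 184/21) = 1/(-578 - 184/21) = 1/(-12322/21) = -21/12322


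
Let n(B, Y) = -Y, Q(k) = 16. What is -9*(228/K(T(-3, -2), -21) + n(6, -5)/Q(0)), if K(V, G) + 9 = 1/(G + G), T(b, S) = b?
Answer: 1361889/6064 ≈ 224.59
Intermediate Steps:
K(V, G) = -9 + 1/(2*G) (K(V, G) = -9 + 1/(G + G) = -9 + 1/(2*G))
-9*(228/K(T(-3, -2), -21) + n(6, -5)/Q(0)) = -9*(228/(-9 + (½)/(-21)) - 1*(-5)/16) = -9*(228/(-9 + (½)*(-1/21)) + 5*(1/16)) = -9*(228/(-9 - 1/42) + 5/16) = -9*(228/(-379/42) + 5/16) = -9*(228*(-42/379) + 5/16) = -9*(-9576/379 + 5/16) = -9*(-151321/6064) = 1361889/6064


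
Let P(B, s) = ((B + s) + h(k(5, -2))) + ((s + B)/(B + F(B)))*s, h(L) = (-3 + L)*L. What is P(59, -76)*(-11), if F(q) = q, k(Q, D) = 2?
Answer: 5225/59 ≈ 88.559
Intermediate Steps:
h(L) = L*(-3 + L)
P(B, s) = -2 + B + s + s*(B + s)/(2*B) (P(B, s) = ((B + s) + 2*(-3 + 2)) + ((s + B)/(B + B))*s = ((B + s) + 2*(-1)) + ((B + s)/((2*B)))*s = ((B + s) - 2) + ((B + s)*(1/(2*B)))*s = (-2 + B + s) + ((B + s)/(2*B))*s = (-2 + B + s) + s*(B + s)/(2*B) = -2 + B + s + s*(B + s)/(2*B))
P(59, -76)*(-11) = (-2 + 59 + (3/2)*(-76) + (½)*(-76)²/59)*(-11) = (-2 + 59 - 114 + (½)*(1/59)*5776)*(-11) = (-2 + 59 - 114 + 2888/59)*(-11) = -475/59*(-11) = 5225/59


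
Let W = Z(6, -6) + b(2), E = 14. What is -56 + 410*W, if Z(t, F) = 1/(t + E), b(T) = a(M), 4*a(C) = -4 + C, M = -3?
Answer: -753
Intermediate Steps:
a(C) = -1 + C/4 (a(C) = (-4 + C)/4 = -1 + C/4)
b(T) = -7/4 (b(T) = -1 + (¼)*(-3) = -1 - ¾ = -7/4)
Z(t, F) = 1/(14 + t) (Z(t, F) = 1/(t + 14) = 1/(14 + t))
W = -17/10 (W = 1/(14 + 6) - 7/4 = 1/20 - 7/4 = -17/10 ≈ -1.7000)
-56 + 410*W = -56 + 410*(-17/10) = -56 - 697 = -753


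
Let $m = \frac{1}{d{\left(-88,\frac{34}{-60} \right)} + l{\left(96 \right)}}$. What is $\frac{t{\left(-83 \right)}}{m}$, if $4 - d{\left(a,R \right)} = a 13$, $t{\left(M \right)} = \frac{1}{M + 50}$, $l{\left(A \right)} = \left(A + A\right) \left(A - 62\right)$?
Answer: $- \frac{7676}{33} \approx -232.61$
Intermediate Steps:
$l{\left(A \right)} = 2 A \left(-62 + A\right)$
$t{\left(M \right)} = \frac{1}{50 + M}$
$d{\left(a,R \right)} = 4 - 13 a$ ($d{\left(a,R \right)} = 4 - a 13 = 4 - 13 a$)
$m = \frac{1}{7676}$ ($m = \frac{1}{\left(4 - -1144\right) + 2 \cdot 96 \left(-62 + 96\right)} = \frac{1}{\left(4 + 1144\right) + 2 \cdot 96 \cdot 34} = \frac{1}{1148 + 6528} = \frac{1}{7676} \approx 0.00013028$)
$\frac{t{\left(-83 \right)}}{m} = \frac{\frac{1}{\frac{1}{7676}}}{50 - 83} = \frac{1}{-33} \cdot 7676 = \left(- \frac{1}{33}\right) 7676 = - \frac{7676}{33}$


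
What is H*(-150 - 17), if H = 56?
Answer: -9352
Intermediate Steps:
H*(-150 - 17) = 56*(-150 - 17) = 56*(-167) = -9352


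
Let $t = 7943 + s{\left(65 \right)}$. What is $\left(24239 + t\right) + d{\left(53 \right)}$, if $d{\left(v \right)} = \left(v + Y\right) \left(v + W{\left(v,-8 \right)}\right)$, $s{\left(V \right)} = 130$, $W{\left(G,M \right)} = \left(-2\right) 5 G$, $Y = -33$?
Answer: $22772$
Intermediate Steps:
$W{\left(G,M \right)} = - 10 G$
$d{\left(v \right)} = - 9 v \left(-33 + v\right)$ ($d{\left(v \right)} = \left(v - 33\right) \left(v - 10 v\right) = \left(-33 + v\right) \left(- 9 v\right) = - 9 v \left(-33 + v\right)$)
$t = 8073$ ($t = 7943 + 130 = 8073$)
$\left(24239 + t\right) + d{\left(53 \right)} = \left(24239 + 8073\right) + 9 \cdot 53 \left(33 - 53\right) = 32312 + 9 \cdot 53 \left(33 - 53\right) = 32312 + 9 \cdot 53 \left(-20\right) = 32312 - 9540 = 22772$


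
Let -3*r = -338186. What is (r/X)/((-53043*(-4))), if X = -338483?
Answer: -169093/107724922614 ≈ -1.5697e-6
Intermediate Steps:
r = 338186/3 (r = -1/3*(-338186) = 338186/3 ≈ 1.1273e+5)
(r/X)/((-53043*(-4))) = ((338186/3)/(-338483))/((-53043*(-4))) = ((338186/3)*(-1/338483))/212172 = -338186/1015449*1/212172 = -169093/107724922614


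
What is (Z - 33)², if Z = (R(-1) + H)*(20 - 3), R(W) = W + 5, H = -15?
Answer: 48400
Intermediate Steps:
R(W) = 5 + W
Z = -187 (Z = ((5 - 1) - 15)*(20 - 3) = (4 - 15)*17 = -11*17 = -187)
(Z - 33)² = (-187 - 33)² = (-220)² = 48400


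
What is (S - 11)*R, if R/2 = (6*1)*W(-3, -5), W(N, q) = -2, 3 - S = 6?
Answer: 336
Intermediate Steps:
S = -3 (S = 3 - 1*6 = 3 - 6 = -3)
R = -24 (R = 2*((6*1)*(-2)) = 2*(6*(-2)) = 2*(-12) = -24)
(S - 11)*R = (-3 - 11)*(-24) = -14*(-24) = 336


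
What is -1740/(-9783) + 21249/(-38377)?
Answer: -47034329/125147397 ≈ -0.37583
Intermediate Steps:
-1740/(-9783) + 21249/(-38377) = -1740*(-1/9783) + 21249*(-1/38377) = 580/3261 - 21249/38377 = -47034329/125147397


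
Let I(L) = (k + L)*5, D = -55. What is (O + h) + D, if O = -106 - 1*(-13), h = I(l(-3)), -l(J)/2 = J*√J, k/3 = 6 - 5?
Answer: -133 + 30*I*√3 ≈ -133.0 + 51.962*I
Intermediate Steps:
k = 3 (k = 3*(6 - 5) = 3*1 = 3)
l(J) = -2*J^(3/2) (l(J) = -2*J*√J = -2*J^(3/2))
I(L) = 15 + 5*L (I(L) = (3 + L)*5 = 15 + 5*L)
h = 15 + 30*I*√3 (h = 15 + 5*(-(-6)*I*√3) = 15 + 5*(6*I*√3) = 15 + 30*I*√3 ≈ 15.0 + 51.962*I)
O = -93 (O = -106 + 13 = -93)
(O + h) + D = (-93 + (15 + 30*I*√3)) - 55 = (-78 + 30*I*√3) - 55 = -133 + 30*I*√3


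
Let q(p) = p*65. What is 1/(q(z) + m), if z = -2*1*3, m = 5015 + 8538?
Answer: 1/13163 ≈ 7.5971e-5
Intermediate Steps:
m = 13553
z = -6 (z = -2*3 = -6)
q(p) = 65*p
1/(q(z) + m) = 1/(65*(-6) + 13553) = 1/(-390 + 13553) = 1/13163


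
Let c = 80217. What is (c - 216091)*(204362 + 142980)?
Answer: -47194746908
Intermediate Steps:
(c - 216091)*(204362 + 142980) = (80217 - 216091)*(204362 + 142980) = -135874*347342 = -47194746908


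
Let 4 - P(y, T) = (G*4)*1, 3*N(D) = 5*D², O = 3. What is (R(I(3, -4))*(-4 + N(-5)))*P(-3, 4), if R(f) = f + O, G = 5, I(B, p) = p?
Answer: 1808/3 ≈ 602.67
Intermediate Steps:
N(D) = 5*D²/3 (N(D) = (5*D²)/3 = 5*D²/3)
R(f) = 3 + f (R(f) = f + 3 = 3 + f)
P(y, T) = -16 (P(y, T) = 4 - 5*4 = 4 - 20 = -16)
(R(I(3, -4))*(-4 + N(-5)))*P(-3, 4) = ((3 - 4)*(-4 + (5/3)*(-5)²))*(-16) = -(-4 + (5/3)*25)*(-16) = -(-4 + 125/3)*(-16) = -1*113/3*(-16) = -113/3*(-16) = 1808/3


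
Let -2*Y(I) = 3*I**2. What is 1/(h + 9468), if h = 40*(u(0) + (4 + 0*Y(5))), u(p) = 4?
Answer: 1/9788 ≈ 0.00010217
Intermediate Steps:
Y(I) = -3*I**2/2
h = 320 (h = 40*(4 + (4 + 0*(-3/2*5**2))) = 40*(4 + (4 + 0*(-3/2*25))) = 40*(4 + (4 + 0*(-75/2))) = 40*(4 + (4 + 0)) = 40*(4 + 4) = 40*8 = 320)
1/(h + 9468) = 1/(320 + 9468) = 1/9788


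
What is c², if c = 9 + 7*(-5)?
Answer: 676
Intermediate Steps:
c = -26 (c = 9 - 35 = -26)
c² = (-26)² = 676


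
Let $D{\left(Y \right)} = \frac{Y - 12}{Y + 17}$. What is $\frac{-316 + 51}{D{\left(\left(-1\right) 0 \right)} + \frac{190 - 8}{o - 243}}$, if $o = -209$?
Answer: $\frac{1018130}{4259} \approx 239.05$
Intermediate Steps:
$D{\left(Y \right)} = \frac{-12 + Y}{17 + Y}$
$\frac{-316 + 51}{D{\left(\left(-1\right) 0 \right)} + \frac{190 - 8}{o - 243}} = \frac{-316 + 51}{\frac{-12 - 0}{17 - 0} + \frac{190 - 8}{-209 - 243}} = - \frac{265}{\frac{-12 + 0}{17 + 0} + \frac{182}{-452}} = - \frac{265}{\frac{1}{17} \left(-12\right) + 182 \left(- \frac{1}{452}\right)} = - \frac{265}{\frac{1}{17} \left(-12\right) - \frac{91}{226}} = - \frac{265}{- \frac{12}{17} - \frac{91}{226}} = - \frac{265}{- \frac{4259}{3842}} = \left(-265\right) \left(- \frac{3842}{4259}\right) = \frac{1018130}{4259}$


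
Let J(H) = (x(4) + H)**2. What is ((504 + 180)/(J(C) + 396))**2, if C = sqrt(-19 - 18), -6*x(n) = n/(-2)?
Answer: -9474084*I/(-2611123*I + 9696*sqrt(37)) ≈ 3.6265 - 0.081913*I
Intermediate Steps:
x(n) = n/12 (x(n) = -n/(6*(-2)) = -n*(-1)/(6*2) = -(-1)*n/12 = n/12)
C = I*sqrt(37) (C = sqrt(-37) = I*sqrt(37) ≈ 6.0828*I)
J(H) = (1/3 + H)**2 (J(H) = ((1/12)*4 + H)**2 = (1/3 + H)**2)
((504 + 180)/(J(C) + 396))**2 = ((504 + 180)/((1 + 3*(I*sqrt(37)))**2/9 + 396))**2 = (684/((1 + 3*I*sqrt(37))**2/9 + 396))**2 = (684/(396 + (1 + 3*I*sqrt(37))**2/9))**2 = 467856/(396 + (1 + 3*I*sqrt(37))**2/9)**2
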